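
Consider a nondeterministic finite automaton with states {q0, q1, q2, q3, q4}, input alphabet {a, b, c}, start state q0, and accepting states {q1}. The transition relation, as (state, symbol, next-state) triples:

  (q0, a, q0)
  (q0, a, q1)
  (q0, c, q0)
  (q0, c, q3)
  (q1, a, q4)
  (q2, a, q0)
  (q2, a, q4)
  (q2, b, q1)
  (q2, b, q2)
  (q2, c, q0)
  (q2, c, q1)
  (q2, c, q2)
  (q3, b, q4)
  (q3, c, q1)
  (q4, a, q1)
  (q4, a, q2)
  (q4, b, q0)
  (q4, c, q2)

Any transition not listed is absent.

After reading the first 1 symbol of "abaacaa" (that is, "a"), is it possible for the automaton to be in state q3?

Start in {q0}.
Read 'a': q0→{q0, q1}; now {q0, q1}.
State q3 is not in {q0, q1}.

No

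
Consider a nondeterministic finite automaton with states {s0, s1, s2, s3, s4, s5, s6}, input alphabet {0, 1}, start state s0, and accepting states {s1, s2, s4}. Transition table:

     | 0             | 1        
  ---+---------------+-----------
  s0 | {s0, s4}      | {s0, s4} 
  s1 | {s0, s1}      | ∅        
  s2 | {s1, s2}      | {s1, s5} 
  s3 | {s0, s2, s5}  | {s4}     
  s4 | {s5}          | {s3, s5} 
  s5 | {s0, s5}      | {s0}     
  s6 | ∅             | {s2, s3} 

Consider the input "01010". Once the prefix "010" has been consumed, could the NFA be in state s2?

Start in {s0}.
Read '0': s0→{s0, s4}; now {s0, s4}.
Read '1': s0→{s0, s4}, s4→{s3, s5}; now {s0, s3, s4, s5}.
Read '0': s0→{s0, s4}, s3→{s0, s2, s5}, s4→{s5}, s5→{s0, s5}; now {s0, s2, s4, s5}.
State s2 is in {s0, s2, s4, s5}.

Yes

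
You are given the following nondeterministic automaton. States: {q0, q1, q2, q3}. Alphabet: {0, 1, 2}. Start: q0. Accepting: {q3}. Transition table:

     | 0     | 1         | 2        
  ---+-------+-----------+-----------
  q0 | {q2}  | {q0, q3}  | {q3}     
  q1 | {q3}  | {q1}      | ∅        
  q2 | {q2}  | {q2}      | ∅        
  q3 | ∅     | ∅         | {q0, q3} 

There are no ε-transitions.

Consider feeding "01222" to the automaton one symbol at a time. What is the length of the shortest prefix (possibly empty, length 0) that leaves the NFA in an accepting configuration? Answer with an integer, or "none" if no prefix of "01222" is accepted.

none

Start in {q0}.
Read '0': q0→{q2}; now {q2}.
Read '1': q2→{q2}; now {q2}.
Read '2': q2→∅; now ∅.
The set is empty and remains empty for the remaining 2 symbols.
No reachable set along the way intersects F.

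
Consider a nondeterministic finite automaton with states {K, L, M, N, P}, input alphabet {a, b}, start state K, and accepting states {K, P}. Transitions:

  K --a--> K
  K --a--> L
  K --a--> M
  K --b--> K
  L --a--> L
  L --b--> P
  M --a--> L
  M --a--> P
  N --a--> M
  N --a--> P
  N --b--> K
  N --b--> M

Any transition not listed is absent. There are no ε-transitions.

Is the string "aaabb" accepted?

Yes

Start in {K}.
Read 'a': K→{K, L, M}; now {K, L, M}.
Read 'a': K→{K, L, M}, L→{L}, M→{L, P}; now {K, L, M, P}.
Read 'a': K→{K, L, M}, L→{L}, M→{L, P}, P→∅; now {K, L, M, P}.
Read 'b': K→{K}, L→{P}, M→∅, P→∅; now {K, P}.
Read 'b': K→{K}, P→∅; now {K}.
The final set {K} contains the accepting state K.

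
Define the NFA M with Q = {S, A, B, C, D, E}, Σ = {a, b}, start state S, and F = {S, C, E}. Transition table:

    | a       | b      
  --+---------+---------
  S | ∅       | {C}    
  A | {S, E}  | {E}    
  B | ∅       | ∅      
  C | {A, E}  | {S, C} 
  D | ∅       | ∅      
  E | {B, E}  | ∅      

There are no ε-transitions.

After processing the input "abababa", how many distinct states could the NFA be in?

0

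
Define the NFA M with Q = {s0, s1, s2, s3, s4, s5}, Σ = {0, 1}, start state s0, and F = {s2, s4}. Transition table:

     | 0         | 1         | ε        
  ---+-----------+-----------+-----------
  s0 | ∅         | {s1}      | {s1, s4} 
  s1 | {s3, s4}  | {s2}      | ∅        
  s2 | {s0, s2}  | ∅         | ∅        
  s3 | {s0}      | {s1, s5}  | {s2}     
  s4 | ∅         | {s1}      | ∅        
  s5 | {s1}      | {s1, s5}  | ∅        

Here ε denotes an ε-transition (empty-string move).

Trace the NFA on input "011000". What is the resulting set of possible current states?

Start: ε-closure({s0}) = {s0, s1, s4}.
Read '0': s0→∅, s1→{s3, s4}, s4→∅; union {s3, s4}; ε-closure = {s2, s3, s4}.
Read '1': s2→∅, s3→{s1, s5}, s4→{s1}; now {s1, s5}.
Read '1': s1→{s2}, s5→{s1, s5}; now {s1, s2, s5}.
Read '0': s1→{s3, s4}, s2→{s0, s2}, s5→{s1}; now {s0, s1, s2, s3, s4}.
Read '0': s0→∅, s1→{s3, s4}, s2→{s0, s2}, s3→{s0}, s4→∅; union {s0, s2, s3, s4}; ε-closure = {s0, s1, s2, s3, s4}.
Read '0': s0→∅, s1→{s3, s4}, s2→{s0, s2}, s3→{s0}, s4→∅; union {s0, s2, s3, s4}; ε-closure = {s0, s1, s2, s3, s4}.

{s0, s1, s2, s3, s4}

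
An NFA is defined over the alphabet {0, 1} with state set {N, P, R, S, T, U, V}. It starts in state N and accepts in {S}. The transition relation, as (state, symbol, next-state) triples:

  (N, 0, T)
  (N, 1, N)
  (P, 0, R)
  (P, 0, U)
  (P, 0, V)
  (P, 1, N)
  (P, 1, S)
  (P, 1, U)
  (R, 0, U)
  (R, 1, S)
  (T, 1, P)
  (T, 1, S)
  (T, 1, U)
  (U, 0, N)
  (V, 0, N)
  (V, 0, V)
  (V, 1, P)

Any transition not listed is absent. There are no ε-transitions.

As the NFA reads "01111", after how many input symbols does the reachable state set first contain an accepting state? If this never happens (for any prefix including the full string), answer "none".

Start in {N}.
Read '0': {N} → {T}.
Read '1': {T} → {P, S, U}.
None of the earlier sets intersect F, but {P, S, U} does.

2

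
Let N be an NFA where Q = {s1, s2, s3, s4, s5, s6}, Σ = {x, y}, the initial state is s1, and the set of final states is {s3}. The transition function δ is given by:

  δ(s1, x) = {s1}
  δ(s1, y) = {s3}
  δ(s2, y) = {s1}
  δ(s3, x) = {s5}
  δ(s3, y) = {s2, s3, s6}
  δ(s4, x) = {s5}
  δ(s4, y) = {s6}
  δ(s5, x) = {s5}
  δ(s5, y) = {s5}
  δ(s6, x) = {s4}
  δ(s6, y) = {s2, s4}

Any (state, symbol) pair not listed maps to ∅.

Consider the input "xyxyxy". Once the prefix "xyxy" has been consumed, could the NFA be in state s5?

Yes

Start in {s1}.
Read 'x': s1→{s1}; now {s1}.
Read 'y': s1→{s3}; now {s3}.
Read 'x': s3→{s5}; now {s5}.
Read 'y': s5→{s5}; now {s5}.
State s5 is in {s5}.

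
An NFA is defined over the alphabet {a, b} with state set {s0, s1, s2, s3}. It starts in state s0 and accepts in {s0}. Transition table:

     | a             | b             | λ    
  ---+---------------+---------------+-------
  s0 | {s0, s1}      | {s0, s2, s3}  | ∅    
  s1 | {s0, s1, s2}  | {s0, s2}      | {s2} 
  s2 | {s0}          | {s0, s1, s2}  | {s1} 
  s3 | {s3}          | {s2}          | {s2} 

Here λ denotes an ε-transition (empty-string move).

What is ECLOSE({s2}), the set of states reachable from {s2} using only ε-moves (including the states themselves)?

{s1, s2}

Begin with {s2}.
ε-move s2 → s1; add s1.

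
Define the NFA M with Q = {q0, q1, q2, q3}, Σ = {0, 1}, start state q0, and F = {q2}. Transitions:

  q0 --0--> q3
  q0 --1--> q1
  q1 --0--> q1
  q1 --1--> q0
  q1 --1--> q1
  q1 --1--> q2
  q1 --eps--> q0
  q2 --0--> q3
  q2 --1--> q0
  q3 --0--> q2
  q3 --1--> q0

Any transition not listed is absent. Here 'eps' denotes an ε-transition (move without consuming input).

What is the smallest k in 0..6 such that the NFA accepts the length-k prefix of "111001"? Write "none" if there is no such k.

2

Start in {q0}.
Read '1': {q0} → {q0, q1}.
Read '1': {q0, q1} → {q0, q1, q2}.
None of the earlier sets intersect F, but {q0, q1, q2} does.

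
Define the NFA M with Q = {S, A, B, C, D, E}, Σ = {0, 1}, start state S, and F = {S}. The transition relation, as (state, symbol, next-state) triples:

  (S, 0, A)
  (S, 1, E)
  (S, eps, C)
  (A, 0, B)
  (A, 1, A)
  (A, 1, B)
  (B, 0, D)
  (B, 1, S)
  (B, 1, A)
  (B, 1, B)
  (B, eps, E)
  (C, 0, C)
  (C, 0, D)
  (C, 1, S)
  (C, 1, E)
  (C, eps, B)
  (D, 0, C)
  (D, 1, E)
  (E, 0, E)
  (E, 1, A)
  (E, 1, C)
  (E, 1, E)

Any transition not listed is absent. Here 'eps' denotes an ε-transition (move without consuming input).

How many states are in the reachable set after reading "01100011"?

Start: ε-closure({S}) = {S, B, C, E}.
Read '0': S→{A}, B→{D}, C→{C, D}, E→{E}; union {A, C, D, E}; ε-closure = {A, B, C, D, E}.
Read '1': A→{A, B}, B→{S, A, B}, C→{S, E}, D→{E}, E→{A, C, E}; now {S, A, B, C, E}.
Read '1': S→{E}, A→{A, B}, B→{S, A, B}, C→{S, E}, E→{A, C, E}; now {S, A, B, C, E}.
Read '0': S→{A}, A→{B}, B→{D}, C→{C, D}, E→{E}; now {A, B, C, D, E}.
Read '0': A→{B}, B→{D}, C→{C, D}, D→{C}, E→{E}; now {B, C, D, E}.
Read '0': B→{D}, C→{C, D}, D→{C}, E→{E}; union {C, D, E}; ε-closure = {B, C, D, E}.
Read '1': B→{S, A, B}, C→{S, E}, D→{E}, E→{A, C, E}; now {S, A, B, C, E}.
Read '1': S→{E}, A→{A, B}, B→{S, A, B}, C→{S, E}, E→{A, C, E}; now {S, A, B, C, E}.
That set has 5 states.

5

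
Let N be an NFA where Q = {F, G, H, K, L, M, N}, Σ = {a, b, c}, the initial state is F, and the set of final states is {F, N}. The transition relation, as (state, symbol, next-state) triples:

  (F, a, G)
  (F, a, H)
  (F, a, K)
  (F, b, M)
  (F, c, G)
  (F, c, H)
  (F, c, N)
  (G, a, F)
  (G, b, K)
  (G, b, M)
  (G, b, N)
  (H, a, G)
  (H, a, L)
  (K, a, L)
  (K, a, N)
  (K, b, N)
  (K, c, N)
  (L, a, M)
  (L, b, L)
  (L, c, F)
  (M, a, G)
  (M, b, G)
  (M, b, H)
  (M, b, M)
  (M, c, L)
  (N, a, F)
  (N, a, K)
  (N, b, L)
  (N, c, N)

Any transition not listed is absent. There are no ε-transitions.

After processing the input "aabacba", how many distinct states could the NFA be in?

6

Start in {F}.
Read 'a': {F} → {G, H, K}.
Read 'a': {G, H, K} → {F, G, L, N}.
Read 'b': {F, G, L, N} → {K, L, M, N}.
Read 'a': {K, L, M, N} → {F, G, K, L, M, N}.
Read 'c': {F, G, K, L, M, N} → {F, G, H, L, N}.
Read 'b': {F, G, H, L, N} → {K, L, M, N}.
Read 'a': {K, L, M, N} → {F, G, K, L, M, N}.
That set has 6 states.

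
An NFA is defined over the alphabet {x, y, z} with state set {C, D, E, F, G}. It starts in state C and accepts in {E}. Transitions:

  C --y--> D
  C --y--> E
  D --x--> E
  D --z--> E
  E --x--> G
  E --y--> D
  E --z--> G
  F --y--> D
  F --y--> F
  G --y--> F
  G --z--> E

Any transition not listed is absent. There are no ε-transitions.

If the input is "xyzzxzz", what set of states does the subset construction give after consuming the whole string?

∅

Start in {C}.
Read 'x': {C} → ∅.
The set is empty and remains empty for the remaining 6 symbols.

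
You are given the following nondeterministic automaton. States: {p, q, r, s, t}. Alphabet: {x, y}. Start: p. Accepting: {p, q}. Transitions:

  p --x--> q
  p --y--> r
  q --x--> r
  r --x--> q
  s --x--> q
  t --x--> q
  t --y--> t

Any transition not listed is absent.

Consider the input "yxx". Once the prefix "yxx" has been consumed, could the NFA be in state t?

No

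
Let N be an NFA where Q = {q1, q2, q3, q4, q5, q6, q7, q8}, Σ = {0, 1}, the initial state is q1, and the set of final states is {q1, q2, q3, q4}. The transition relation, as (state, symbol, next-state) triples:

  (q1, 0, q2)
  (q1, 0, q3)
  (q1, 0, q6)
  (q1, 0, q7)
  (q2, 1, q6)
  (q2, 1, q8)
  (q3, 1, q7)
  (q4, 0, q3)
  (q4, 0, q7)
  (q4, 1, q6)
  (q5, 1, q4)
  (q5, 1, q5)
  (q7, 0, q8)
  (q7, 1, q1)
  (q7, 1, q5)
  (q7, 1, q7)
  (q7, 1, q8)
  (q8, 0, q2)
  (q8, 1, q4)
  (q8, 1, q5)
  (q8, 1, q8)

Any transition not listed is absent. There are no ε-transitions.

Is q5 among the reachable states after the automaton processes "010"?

No

Start in {q1}.
Read '0': {q1} → {q2, q3, q6, q7}.
Read '1': {q2, q3, q6, q7} → {q1, q5, q6, q7, q8}.
Read '0': {q1, q5, q6, q7, q8} → {q2, q3, q6, q7, q8}.
State q5 is not in {q2, q3, q6, q7, q8}.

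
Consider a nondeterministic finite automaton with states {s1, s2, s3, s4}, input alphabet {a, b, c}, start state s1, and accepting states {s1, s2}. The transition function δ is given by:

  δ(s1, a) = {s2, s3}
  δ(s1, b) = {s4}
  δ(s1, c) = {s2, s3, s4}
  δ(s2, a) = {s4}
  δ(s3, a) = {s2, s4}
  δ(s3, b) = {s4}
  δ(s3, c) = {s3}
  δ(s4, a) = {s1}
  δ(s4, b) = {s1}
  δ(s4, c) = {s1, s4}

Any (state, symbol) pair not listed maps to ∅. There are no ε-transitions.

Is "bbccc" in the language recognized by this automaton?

Yes

Start in {s1}.
Read 'b': s1→{s4}; now {s4}.
Read 'b': s4→{s1}; now {s1}.
Read 'c': s1→{s2, s3, s4}; now {s2, s3, s4}.
Read 'c': s2→∅, s3→{s3}, s4→{s1, s4}; now {s1, s3, s4}.
Read 'c': s1→{s2, s3, s4}, s3→{s3}, s4→{s1, s4}; now {s1, s2, s3, s4}.
The final set {s1, s2, s3, s4} contains the accepting states s1, s2.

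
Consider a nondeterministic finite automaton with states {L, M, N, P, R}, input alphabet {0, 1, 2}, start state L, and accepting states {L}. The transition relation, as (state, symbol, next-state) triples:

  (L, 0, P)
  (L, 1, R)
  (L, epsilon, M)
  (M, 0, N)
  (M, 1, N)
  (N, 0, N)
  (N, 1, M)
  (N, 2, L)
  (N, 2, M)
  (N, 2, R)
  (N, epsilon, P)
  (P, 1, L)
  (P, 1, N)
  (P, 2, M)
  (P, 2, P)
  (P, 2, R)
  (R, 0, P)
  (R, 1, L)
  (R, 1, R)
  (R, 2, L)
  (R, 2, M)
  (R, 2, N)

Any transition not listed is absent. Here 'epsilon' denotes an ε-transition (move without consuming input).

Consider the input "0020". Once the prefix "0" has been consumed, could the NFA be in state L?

Start: ε-closure({L}) = {L, M}.
Read '0': L→{P}, M→{N}; now {N, P}.
State L is not in {N, P}.

No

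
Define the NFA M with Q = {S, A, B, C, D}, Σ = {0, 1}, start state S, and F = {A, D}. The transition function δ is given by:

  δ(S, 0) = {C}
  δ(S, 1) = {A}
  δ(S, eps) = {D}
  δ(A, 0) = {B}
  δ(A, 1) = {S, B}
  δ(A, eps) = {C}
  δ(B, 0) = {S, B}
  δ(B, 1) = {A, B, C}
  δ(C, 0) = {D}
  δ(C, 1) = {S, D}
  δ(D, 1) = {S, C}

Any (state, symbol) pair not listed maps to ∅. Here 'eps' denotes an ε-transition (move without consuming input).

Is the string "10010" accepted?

Start: ε-closure({S}) = {S, D}.
Read '1': {S, D} → {S, A, C, D}.
Read '0': {S, A, C, D} → {B, C, D}.
Read '0': {B, C, D} → {S, B, D}.
Read '1': {S, B, D} → {S, A, B, C, D}.
Read '0': {S, A, B, C, D} → {S, B, C, D}.
The final set {S, B, C, D} contains the accepting state D.

Yes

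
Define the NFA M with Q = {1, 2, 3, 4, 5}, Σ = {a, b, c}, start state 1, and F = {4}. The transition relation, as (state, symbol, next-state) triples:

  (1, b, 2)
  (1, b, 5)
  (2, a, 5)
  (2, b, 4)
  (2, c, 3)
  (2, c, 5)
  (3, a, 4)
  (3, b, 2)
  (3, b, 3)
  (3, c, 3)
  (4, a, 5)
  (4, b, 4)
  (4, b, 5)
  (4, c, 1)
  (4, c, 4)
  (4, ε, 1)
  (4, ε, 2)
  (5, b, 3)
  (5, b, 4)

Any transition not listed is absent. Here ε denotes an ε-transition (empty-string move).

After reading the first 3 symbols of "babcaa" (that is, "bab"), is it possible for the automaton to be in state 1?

Start in {1}.
Read 'b': 1→{2, 5}; now {2, 5}.
Read 'a': 2→{5}, 5→∅; now {5}.
Read 'b': 5→{3, 4}; union {3, 4}; ε-closure = {1, 2, 3, 4}.
State 1 is in {1, 2, 3, 4}.

Yes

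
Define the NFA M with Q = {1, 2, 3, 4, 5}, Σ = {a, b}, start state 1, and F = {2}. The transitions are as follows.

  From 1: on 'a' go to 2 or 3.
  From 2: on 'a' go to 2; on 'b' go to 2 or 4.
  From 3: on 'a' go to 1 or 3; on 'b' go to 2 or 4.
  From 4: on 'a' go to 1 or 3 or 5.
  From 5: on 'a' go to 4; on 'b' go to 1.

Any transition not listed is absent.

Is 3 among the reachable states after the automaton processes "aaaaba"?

Yes

Start in {1}.
Read 'a': {1} → {2, 3}.
Read 'a': {2, 3} → {1, 2, 3}.
Read 'a': {1, 2, 3} → {1, 2, 3}.
Read 'a': {1, 2, 3} → {1, 2, 3}.
Read 'b': {1, 2, 3} → {2, 4}.
Read 'a': {2, 4} → {1, 2, 3, 5}.
State 3 is in {1, 2, 3, 5}.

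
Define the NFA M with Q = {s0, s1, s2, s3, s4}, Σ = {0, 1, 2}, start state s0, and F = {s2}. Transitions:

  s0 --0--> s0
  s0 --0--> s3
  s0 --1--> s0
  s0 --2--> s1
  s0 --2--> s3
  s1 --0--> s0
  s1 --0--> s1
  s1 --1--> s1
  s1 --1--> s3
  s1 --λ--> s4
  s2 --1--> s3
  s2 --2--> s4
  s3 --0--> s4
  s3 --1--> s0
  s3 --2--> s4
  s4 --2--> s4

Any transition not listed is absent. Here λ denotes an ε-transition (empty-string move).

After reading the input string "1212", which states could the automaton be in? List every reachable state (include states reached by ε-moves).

{s1, s3, s4}

Start in {s0}.
Read '1': {s0} → {s0}.
Read '2': {s0} → {s1, s3, s4}.
Read '1': {s1, s3, s4} → {s0, s1, s3, s4}.
Read '2': {s0, s1, s3, s4} → {s1, s3, s4}.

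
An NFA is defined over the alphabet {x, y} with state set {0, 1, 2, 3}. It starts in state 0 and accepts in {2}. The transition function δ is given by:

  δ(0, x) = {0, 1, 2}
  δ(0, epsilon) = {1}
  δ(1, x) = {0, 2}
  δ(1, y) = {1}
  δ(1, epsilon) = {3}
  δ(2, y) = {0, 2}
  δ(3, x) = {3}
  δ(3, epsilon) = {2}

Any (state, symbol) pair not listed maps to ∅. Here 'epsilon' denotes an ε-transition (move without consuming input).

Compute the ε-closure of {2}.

Begin with {2}.
No ε-moves leave this set, so the closure equals the set itself.

{2}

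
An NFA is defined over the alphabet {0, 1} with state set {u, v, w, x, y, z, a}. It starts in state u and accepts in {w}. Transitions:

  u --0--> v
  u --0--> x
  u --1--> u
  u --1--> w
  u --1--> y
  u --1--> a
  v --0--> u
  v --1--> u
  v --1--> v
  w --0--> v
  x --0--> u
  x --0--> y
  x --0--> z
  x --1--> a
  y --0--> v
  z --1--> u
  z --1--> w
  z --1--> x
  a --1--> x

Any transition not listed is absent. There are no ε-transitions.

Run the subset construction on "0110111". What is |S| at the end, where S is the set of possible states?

6

Start in {u}.
Read '0': {u} → {v, x}.
Read '1': {v, x} → {u, v, a}.
Read '1': {u, v, a} → {u, v, w, x, y, a}.
Read '0': {u, v, w, x, y, a} → {u, v, x, y, z}.
Read '1': {u, v, x, y, z} → {u, v, w, x, y, a}.
Read '1': {u, v, w, x, y, a} → {u, v, w, x, y, a}.
Read '1': {u, v, w, x, y, a} → {u, v, w, x, y, a}.
That set has 6 states.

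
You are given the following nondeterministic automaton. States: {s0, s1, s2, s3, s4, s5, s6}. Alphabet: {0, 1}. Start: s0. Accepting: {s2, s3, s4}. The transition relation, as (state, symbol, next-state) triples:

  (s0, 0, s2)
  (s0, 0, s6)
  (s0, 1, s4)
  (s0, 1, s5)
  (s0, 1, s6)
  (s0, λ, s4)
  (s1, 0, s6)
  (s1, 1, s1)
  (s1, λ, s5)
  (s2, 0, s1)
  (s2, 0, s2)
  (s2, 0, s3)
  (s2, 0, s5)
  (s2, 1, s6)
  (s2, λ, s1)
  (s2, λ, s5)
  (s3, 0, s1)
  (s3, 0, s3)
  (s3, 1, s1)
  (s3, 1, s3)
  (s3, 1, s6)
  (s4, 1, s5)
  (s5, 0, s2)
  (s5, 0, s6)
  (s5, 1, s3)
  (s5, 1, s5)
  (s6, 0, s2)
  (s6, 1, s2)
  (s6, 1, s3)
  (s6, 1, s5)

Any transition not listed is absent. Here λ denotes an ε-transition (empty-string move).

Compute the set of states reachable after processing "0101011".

{s1, s2, s3, s5, s6}

Start: ε-closure({s0}) = {s0, s4}.
Read '0': s0→{s2, s6}, s4→∅; union {s2, s6}; ε-closure = {s1, s2, s5, s6}.
Read '1': s1→{s1}, s2→{s6}, s5→{s3, s5}, s6→{s2, s3, s5}; now {s1, s2, s3, s5, s6}.
Read '0': s1→{s6}, s2→{s1, s2, s3, s5}, s3→{s1, s3}, s5→{s2, s6}, s6→{s2}; now {s1, s2, s3, s5, s6}.
Read '1': s1→{s1}, s2→{s6}, s3→{s1, s3, s6}, s5→{s3, s5}, s6→{s2, s3, s5}; now {s1, s2, s3, s5, s6}.
Read '0': s1→{s6}, s2→{s1, s2, s3, s5}, s3→{s1, s3}, s5→{s2, s6}, s6→{s2}; now {s1, s2, s3, s5, s6}.
Read '1': s1→{s1}, s2→{s6}, s3→{s1, s3, s6}, s5→{s3, s5}, s6→{s2, s3, s5}; now {s1, s2, s3, s5, s6}.
Read '1': s1→{s1}, s2→{s6}, s3→{s1, s3, s6}, s5→{s3, s5}, s6→{s2, s3, s5}; now {s1, s2, s3, s5, s6}.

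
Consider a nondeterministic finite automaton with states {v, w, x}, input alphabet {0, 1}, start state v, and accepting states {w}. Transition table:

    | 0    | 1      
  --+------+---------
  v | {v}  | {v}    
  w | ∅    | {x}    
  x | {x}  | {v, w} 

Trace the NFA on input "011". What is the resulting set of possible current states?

Start in {v}.
Read '0': {v} → {v}.
Read '1': {v} → {v}.
Read '1': {v} → {v}.

{v}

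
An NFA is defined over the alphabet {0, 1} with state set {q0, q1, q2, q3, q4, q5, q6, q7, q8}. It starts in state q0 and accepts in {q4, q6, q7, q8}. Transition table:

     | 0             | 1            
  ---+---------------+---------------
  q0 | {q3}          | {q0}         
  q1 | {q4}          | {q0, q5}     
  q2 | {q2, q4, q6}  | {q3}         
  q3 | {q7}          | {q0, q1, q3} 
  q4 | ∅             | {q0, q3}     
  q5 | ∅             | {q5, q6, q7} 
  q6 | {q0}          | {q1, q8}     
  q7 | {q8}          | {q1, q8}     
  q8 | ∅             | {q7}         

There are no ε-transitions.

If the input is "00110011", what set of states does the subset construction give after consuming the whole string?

{q0, q5, q7}

Start in {q0}.
Read '0': {q0} → {q3}.
Read '0': {q3} → {q7}.
Read '1': {q7} → {q1, q8}.
Read '1': {q1, q8} → {q0, q5, q7}.
Read '0': {q0, q5, q7} → {q3, q8}.
Read '0': {q3, q8} → {q7}.
Read '1': {q7} → {q1, q8}.
Read '1': {q1, q8} → {q0, q5, q7}.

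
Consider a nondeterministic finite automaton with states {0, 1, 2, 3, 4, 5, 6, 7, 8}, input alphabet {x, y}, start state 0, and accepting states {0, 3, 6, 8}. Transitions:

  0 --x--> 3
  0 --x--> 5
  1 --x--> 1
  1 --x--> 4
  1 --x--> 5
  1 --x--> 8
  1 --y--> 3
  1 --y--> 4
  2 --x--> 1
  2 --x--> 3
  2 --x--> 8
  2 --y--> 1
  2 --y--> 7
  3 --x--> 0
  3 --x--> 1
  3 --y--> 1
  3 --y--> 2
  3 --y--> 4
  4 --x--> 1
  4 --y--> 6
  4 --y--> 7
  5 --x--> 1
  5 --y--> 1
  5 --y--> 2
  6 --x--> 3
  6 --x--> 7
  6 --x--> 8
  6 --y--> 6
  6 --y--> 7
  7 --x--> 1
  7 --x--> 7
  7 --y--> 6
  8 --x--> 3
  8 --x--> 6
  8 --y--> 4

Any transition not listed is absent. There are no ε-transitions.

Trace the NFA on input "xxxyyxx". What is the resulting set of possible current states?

Start in {0}.
Read 'x': 0→{3, 5}; now {3, 5}.
Read 'x': 3→{0, 1}, 5→{1}; now {0, 1}.
Read 'x': 0→{3, 5}, 1→{1, 4, 5, 8}; now {1, 3, 4, 5, 8}.
Read 'y': 1→{3, 4}, 3→{1, 2, 4}, 4→{6, 7}, 5→{1, 2}, 8→{4}; now {1, 2, 3, 4, 6, 7}.
Read 'y': 1→{3, 4}, 2→{1, 7}, 3→{1, 2, 4}, 4→{6, 7}, 6→{6, 7}, 7→{6}; now {1, 2, 3, 4, 6, 7}.
Read 'x': 1→{1, 4, 5, 8}, 2→{1, 3, 8}, 3→{0, 1}, 4→{1}, 6→{3, 7, 8}, 7→{1, 7}; now {0, 1, 3, 4, 5, 7, 8}.
Read 'x': 0→{3, 5}, 1→{1, 4, 5, 8}, 3→{0, 1}, 4→{1}, 5→{1}, 7→{1, 7}, 8→{3, 6}; now {0, 1, 3, 4, 5, 6, 7, 8}.

{0, 1, 3, 4, 5, 6, 7, 8}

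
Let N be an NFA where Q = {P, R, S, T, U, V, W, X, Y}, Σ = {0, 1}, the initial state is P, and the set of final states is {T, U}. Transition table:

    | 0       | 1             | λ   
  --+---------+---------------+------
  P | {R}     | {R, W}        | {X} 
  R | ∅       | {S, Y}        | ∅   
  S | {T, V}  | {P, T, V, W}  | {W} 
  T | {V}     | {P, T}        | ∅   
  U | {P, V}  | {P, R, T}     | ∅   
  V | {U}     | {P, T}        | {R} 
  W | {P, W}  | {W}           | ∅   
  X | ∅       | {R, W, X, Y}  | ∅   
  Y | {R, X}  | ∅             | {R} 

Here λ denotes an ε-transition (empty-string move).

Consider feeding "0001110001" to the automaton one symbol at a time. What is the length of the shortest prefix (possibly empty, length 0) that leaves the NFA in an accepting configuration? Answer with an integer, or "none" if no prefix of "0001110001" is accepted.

none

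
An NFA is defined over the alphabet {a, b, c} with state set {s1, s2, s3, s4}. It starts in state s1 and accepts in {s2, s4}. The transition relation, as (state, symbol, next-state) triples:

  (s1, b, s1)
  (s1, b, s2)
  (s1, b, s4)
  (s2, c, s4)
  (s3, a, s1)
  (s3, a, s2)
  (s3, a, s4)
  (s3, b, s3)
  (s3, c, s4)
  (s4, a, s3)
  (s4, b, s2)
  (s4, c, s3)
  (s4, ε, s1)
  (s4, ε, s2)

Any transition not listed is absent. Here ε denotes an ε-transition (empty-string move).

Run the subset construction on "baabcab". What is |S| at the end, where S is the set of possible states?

4

Start in {s1}.
Read 'b': {s1} → {s1, s2, s4}.
Read 'a': {s1, s2, s4} → {s3}.
Read 'a': {s3} → {s1, s2, s4}.
Read 'b': {s1, s2, s4} → {s1, s2, s4}.
Read 'c': {s1, s2, s4} → {s1, s2, s3, s4}.
Read 'a': {s1, s2, s3, s4} → {s1, s2, s3, s4}.
Read 'b': {s1, s2, s3, s4} → {s1, s2, s3, s4}.
That set has 4 states.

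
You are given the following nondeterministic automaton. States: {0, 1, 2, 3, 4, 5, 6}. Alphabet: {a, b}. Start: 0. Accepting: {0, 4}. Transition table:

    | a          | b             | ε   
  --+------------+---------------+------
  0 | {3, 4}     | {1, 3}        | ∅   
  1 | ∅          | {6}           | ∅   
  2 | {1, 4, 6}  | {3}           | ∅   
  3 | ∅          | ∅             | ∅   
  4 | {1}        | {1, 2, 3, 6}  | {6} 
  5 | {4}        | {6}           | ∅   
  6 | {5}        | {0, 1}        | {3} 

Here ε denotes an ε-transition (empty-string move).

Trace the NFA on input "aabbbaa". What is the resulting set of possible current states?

{3, 4, 6}

Start in {0}.
Read 'a': {0} → {3, 4, 6}.
Read 'a': {3, 4, 6} → {1, 5}.
Read 'b': {1, 5} → {3, 6}.
Read 'b': {3, 6} → {0, 1}.
Read 'b': {0, 1} → {1, 3, 6}.
Read 'a': {1, 3, 6} → {5}.
Read 'a': {5} → {3, 4, 6}.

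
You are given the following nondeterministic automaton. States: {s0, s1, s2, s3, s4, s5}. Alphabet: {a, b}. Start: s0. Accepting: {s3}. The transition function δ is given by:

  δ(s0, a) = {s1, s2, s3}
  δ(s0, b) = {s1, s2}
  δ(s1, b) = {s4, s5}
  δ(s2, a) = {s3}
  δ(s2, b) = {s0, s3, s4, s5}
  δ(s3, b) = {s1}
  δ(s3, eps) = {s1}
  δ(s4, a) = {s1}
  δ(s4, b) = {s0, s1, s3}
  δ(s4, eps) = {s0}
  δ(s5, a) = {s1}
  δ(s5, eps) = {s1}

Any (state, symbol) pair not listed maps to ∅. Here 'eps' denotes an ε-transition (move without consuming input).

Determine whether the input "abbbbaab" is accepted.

No

Start in {s0}.
Read 'a': {s0} → {s1, s2, s3}.
Read 'b': {s1, s2, s3} → {s0, s1, s3, s4, s5}.
Read 'b': {s0, s1, s3, s4, s5} → {s0, s1, s2, s3, s4, s5}.
Read 'b': {s0, s1, s2, s3, s4, s5} → {s0, s1, s2, s3, s4, s5}.
Read 'b': {s0, s1, s2, s3, s4, s5} → {s0, s1, s2, s3, s4, s5}.
Read 'a': {s0, s1, s2, s3, s4, s5} → {s1, s2, s3}.
Read 'a': {s1, s2, s3} → {s1, s3}.
Read 'b': {s1, s3} → {s0, s1, s4, s5}.
The final set {s0, s1, s4, s5} contains no accepting state.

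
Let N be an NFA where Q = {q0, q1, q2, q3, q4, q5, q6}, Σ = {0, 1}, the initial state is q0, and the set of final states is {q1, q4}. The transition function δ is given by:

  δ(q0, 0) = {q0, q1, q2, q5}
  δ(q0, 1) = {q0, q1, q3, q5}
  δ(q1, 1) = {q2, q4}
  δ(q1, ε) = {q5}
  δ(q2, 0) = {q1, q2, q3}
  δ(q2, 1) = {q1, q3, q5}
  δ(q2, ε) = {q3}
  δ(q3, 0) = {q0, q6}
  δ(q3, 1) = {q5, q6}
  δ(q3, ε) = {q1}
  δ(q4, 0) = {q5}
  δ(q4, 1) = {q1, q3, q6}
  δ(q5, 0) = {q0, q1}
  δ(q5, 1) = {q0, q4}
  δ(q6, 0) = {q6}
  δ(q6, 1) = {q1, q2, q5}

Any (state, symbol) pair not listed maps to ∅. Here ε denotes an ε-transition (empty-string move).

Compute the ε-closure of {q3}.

Begin with {q3}.
ε-move q3 → q1; add q1.
ε-move q1 → q5; add q5.

{q1, q3, q5}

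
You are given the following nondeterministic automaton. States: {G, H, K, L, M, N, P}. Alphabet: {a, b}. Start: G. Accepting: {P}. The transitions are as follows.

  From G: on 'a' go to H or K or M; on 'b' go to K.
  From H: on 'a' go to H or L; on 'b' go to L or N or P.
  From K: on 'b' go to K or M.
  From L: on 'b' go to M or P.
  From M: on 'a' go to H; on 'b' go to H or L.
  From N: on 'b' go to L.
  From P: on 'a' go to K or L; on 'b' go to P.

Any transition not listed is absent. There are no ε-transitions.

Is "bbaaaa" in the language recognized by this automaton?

No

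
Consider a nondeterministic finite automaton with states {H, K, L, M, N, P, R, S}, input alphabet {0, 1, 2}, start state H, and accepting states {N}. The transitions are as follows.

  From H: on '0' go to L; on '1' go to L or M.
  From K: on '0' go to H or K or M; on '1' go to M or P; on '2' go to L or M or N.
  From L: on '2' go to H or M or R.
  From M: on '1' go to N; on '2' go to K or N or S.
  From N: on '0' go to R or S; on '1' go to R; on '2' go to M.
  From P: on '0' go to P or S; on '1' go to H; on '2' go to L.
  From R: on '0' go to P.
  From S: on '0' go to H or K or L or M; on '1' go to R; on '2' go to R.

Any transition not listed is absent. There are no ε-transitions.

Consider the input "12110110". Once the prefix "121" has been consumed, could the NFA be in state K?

No

Start in {H}.
Read '1': {H} → {L, M}.
Read '2': {L, M} → {H, K, M, N, R, S}.
Read '1': {H, K, M, N, R, S} → {L, M, N, P, R}.
State K is not in {L, M, N, P, R}.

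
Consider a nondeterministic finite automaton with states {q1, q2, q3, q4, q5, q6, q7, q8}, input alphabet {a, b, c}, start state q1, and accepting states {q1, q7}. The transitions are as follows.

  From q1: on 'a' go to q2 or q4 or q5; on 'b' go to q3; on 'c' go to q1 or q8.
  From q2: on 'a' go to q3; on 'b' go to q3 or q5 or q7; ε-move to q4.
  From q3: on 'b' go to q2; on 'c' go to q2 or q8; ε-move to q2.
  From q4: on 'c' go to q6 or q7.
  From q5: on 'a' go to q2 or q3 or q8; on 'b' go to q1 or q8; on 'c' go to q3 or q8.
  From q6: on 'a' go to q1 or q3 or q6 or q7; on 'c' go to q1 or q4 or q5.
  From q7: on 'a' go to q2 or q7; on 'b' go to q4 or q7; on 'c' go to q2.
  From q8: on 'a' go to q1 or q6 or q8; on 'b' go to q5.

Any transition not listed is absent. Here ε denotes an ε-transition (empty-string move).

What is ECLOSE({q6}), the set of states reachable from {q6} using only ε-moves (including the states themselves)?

Begin with {q6}.
No ε-moves leave this set, so the closure equals the set itself.

{q6}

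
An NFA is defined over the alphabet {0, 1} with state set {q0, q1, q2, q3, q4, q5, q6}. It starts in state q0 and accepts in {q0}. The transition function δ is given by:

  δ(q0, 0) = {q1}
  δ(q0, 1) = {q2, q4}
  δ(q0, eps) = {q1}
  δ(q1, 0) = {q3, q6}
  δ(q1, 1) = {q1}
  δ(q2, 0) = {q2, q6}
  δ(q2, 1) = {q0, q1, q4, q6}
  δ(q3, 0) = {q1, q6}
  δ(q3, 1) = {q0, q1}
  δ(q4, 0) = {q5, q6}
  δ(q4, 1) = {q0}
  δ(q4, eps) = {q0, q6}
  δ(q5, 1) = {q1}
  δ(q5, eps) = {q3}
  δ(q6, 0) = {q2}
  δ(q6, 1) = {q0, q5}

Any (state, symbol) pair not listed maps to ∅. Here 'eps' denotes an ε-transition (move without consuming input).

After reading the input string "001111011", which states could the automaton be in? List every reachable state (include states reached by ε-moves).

Start: ε-closure({q0}) = {q0, q1}.
Read '0': q0→{q1}, q1→{q3, q6}; now {q1, q3, q6}.
Read '0': q1→{q3, q6}, q3→{q1, q6}, q6→{q2}; now {q1, q2, q3, q6}.
Read '1': q1→{q1}, q2→{q0, q1, q4, q6}, q3→{q0, q1}, q6→{q0, q5}; union {q0, q1, q4, q5, q6}; ε-closure = {q0, q1, q3, q4, q5, q6}.
Read '1': q0→{q2, q4}, q1→{q1}, q3→{q0, q1}, q4→{q0}, q5→{q1}, q6→{q0, q5}; union {q0, q1, q2, q4, q5}; ε-closure = {q0, q1, q2, q3, q4, q5, q6}.
Read '1': q0→{q2, q4}, q1→{q1}, q2→{q0, q1, q4, q6}, q3→{q0, q1}, q4→{q0}, q5→{q1}, q6→{q0, q5}; union {q0, q1, q2, q4, q5, q6}; ε-closure = {q0, q1, q2, q3, q4, q5, q6}.
Read '1': q0→{q2, q4}, q1→{q1}, q2→{q0, q1, q4, q6}, q3→{q0, q1}, q4→{q0}, q5→{q1}, q6→{q0, q5}; union {q0, q1, q2, q4, q5, q6}; ε-closure = {q0, q1, q2, q3, q4, q5, q6}.
Read '0': q0→{q1}, q1→{q3, q6}, q2→{q2, q6}, q3→{q1, q6}, q4→{q5, q6}, q5→∅, q6→{q2}; now {q1, q2, q3, q5, q6}.
Read '1': q1→{q1}, q2→{q0, q1, q4, q6}, q3→{q0, q1}, q5→{q1}, q6→{q0, q5}; union {q0, q1, q4, q5, q6}; ε-closure = {q0, q1, q3, q4, q5, q6}.
Read '1': q0→{q2, q4}, q1→{q1}, q3→{q0, q1}, q4→{q0}, q5→{q1}, q6→{q0, q5}; union {q0, q1, q2, q4, q5}; ε-closure = {q0, q1, q2, q3, q4, q5, q6}.

{q0, q1, q2, q3, q4, q5, q6}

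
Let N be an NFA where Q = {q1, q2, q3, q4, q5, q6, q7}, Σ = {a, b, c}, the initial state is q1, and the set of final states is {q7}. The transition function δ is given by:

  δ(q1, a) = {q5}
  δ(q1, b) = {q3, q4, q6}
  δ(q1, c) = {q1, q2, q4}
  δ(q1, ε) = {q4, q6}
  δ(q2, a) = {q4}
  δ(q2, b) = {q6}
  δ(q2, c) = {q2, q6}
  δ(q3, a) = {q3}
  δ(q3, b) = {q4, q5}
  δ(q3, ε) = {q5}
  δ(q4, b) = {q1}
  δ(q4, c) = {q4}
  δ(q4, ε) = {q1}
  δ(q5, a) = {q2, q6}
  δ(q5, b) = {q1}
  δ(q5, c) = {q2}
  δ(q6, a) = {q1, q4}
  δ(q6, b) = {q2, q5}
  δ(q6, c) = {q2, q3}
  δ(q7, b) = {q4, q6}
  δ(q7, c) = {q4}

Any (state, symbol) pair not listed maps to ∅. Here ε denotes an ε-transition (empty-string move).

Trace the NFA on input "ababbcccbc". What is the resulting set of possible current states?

{q1, q2, q3, q4, q5, q6}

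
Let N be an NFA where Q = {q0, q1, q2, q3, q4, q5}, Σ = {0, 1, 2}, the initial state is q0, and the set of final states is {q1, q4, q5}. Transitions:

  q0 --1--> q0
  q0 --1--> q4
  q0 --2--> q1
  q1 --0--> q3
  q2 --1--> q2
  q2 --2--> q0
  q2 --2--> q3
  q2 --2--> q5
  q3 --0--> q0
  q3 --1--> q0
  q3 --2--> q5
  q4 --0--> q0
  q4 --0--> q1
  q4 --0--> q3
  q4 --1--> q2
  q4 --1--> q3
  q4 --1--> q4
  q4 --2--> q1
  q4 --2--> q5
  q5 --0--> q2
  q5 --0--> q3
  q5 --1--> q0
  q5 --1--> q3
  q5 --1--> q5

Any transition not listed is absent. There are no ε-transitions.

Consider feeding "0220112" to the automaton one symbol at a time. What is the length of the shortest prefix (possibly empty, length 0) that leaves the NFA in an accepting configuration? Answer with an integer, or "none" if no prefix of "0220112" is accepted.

none

Start in {q0}.
Read '0': {q0} → ∅.
The set is empty and remains empty for the remaining 6 symbols.
No reachable set along the way intersects F.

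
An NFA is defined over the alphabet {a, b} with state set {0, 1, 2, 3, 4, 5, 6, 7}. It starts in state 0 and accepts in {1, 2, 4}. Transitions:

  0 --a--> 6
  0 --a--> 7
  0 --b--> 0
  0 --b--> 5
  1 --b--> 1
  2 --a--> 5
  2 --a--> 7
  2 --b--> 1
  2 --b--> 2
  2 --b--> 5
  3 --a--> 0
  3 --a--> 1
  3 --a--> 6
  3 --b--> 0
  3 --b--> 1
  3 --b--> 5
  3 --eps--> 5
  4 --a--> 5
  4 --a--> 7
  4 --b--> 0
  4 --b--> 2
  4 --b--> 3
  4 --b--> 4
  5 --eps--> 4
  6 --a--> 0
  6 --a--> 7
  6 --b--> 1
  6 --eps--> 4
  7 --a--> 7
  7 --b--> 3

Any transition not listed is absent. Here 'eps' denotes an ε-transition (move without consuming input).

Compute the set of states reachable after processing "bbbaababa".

{0, 1, 4, 5, 6, 7}

Start in {0}.
Read 'b': {0} → {0, 4, 5}.
Read 'b': {0, 4, 5} → {0, 2, 3, 4, 5}.
Read 'b': {0, 2, 3, 4, 5} → {0, 1, 2, 3, 4, 5}.
Read 'a': {0, 1, 2, 3, 4, 5} → {0, 1, 4, 5, 6, 7}.
Read 'a': {0, 1, 4, 5, 6, 7} → {0, 4, 5, 6, 7}.
Read 'b': {0, 4, 5, 6, 7} → {0, 1, 2, 3, 4, 5}.
Read 'a': {0, 1, 2, 3, 4, 5} → {0, 1, 4, 5, 6, 7}.
Read 'b': {0, 1, 4, 5, 6, 7} → {0, 1, 2, 3, 4, 5}.
Read 'a': {0, 1, 2, 3, 4, 5} → {0, 1, 4, 5, 6, 7}.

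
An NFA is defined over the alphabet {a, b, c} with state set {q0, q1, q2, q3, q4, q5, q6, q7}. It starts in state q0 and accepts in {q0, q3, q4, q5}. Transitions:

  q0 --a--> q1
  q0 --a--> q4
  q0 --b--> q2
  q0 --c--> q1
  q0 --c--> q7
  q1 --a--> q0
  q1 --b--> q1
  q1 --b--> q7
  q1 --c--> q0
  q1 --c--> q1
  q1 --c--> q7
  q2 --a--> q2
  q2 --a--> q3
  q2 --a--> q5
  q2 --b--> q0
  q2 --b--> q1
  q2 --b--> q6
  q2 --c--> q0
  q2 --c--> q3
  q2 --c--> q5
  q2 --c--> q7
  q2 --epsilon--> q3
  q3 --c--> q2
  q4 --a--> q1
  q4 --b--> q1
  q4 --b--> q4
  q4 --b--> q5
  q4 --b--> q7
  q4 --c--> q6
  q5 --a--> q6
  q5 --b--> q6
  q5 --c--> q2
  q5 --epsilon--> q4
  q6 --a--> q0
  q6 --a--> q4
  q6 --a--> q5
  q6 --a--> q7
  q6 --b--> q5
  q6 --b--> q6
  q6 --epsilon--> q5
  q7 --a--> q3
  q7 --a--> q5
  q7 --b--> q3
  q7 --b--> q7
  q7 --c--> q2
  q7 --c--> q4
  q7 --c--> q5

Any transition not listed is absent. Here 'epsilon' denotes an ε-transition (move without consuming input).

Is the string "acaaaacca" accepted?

Start in {q0}.
Read 'a': q0→{q1, q4}; now {q1, q4}.
Read 'c': q1→{q0, q1, q7}, q4→{q6}; union {q0, q1, q6, q7}; ε-closure = {q0, q1, q4, q5, q6, q7}.
Read 'a': q0→{q1, q4}, q1→{q0}, q4→{q1}, q5→{q6}, q6→{q0, q4, q5, q7}, q7→{q3, q5}; now {q0, q1, q3, q4, q5, q6, q7}.
Read 'a': q0→{q1, q4}, q1→{q0}, q3→∅, q4→{q1}, q5→{q6}, q6→{q0, q4, q5, q7}, q7→{q3, q5}; now {q0, q1, q3, q4, q5, q6, q7}.
Read 'a': q0→{q1, q4}, q1→{q0}, q3→∅, q4→{q1}, q5→{q6}, q6→{q0, q4, q5, q7}, q7→{q3, q5}; now {q0, q1, q3, q4, q5, q6, q7}.
Read 'a': q0→{q1, q4}, q1→{q0}, q3→∅, q4→{q1}, q5→{q6}, q6→{q0, q4, q5, q7}, q7→{q3, q5}; now {q0, q1, q3, q4, q5, q6, q7}.
Read 'c': q0→{q1, q7}, q1→{q0, q1, q7}, q3→{q2}, q4→{q6}, q5→{q2}, q6→∅, q7→{q2, q4, q5}; union {q0, q1, q2, q4, q5, q6, q7}; ε-closure = {q0, q1, q2, q3, q4, q5, q6, q7}.
Read 'c': q0→{q1, q7}, q1→{q0, q1, q7}, q2→{q0, q3, q5, q7}, q3→{q2}, q4→{q6}, q5→{q2}, q6→∅, q7→{q2, q4, q5}; now {q0, q1, q2, q3, q4, q5, q6, q7}.
Read 'a': q0→{q1, q4}, q1→{q0}, q2→{q2, q3, q5}, q3→∅, q4→{q1}, q5→{q6}, q6→{q0, q4, q5, q7}, q7→{q3, q5}; now {q0, q1, q2, q3, q4, q5, q6, q7}.
The final set {q0, q1, q2, q3, q4, q5, q6, q7} contains the accepting states q0, q3, q4, q5.

Yes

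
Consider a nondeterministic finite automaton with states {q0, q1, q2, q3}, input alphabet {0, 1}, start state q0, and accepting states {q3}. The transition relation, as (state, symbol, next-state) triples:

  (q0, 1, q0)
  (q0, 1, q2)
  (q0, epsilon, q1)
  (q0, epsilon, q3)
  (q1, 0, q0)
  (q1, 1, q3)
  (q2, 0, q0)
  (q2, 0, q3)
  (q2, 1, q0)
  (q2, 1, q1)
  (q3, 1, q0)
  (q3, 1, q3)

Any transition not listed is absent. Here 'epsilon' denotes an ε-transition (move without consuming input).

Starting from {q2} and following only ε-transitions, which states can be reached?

{q2}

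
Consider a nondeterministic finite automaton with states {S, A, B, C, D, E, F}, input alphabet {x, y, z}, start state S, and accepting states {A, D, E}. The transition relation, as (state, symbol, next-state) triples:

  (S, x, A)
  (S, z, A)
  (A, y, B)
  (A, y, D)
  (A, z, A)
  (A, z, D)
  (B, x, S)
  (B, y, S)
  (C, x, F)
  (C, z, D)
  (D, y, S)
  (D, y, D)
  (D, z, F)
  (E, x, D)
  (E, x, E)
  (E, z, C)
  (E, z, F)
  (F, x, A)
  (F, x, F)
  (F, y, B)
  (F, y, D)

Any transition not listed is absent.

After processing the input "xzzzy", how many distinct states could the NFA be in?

Start in {S}.
Read 'x': {S} → {A}.
Read 'z': {A} → {A, D}.
Read 'z': {A, D} → {A, D, F}.
Read 'z': {A, D, F} → {A, D, F}.
Read 'y': {A, D, F} → {S, B, D}.
That set has 3 states.

3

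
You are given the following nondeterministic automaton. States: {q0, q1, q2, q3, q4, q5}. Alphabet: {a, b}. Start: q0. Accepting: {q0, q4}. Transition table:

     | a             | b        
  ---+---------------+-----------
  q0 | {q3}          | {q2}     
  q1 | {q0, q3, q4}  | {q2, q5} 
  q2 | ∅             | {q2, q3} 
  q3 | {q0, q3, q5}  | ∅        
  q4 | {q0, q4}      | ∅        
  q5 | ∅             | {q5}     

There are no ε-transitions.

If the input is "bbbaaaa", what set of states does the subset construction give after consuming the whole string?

Start in {q0}.
Read 'b': {q0} → {q2}.
Read 'b': {q2} → {q2, q3}.
Read 'b': {q2, q3} → {q2, q3}.
Read 'a': {q2, q3} → {q0, q3, q5}.
Read 'a': {q0, q3, q5} → {q0, q3, q5}.
Read 'a': {q0, q3, q5} → {q0, q3, q5}.
Read 'a': {q0, q3, q5} → {q0, q3, q5}.

{q0, q3, q5}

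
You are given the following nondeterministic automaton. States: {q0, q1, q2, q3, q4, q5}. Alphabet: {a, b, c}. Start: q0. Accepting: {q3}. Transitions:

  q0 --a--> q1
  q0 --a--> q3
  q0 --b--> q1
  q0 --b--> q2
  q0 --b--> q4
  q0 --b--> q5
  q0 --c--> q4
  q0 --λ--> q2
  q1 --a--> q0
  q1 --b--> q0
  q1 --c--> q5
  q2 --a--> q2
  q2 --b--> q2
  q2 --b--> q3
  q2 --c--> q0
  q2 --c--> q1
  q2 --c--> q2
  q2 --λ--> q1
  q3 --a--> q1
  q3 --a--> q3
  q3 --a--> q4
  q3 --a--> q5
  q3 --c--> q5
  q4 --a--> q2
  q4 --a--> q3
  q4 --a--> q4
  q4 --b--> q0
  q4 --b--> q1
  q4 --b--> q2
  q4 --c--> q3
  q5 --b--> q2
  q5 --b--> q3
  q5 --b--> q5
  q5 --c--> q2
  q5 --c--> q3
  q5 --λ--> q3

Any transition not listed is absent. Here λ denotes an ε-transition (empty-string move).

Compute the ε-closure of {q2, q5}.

Begin with {q2, q5}.
ε-move q5 → q3; add q3.
ε-move q2 → q1; add q1.

{q1, q2, q3, q5}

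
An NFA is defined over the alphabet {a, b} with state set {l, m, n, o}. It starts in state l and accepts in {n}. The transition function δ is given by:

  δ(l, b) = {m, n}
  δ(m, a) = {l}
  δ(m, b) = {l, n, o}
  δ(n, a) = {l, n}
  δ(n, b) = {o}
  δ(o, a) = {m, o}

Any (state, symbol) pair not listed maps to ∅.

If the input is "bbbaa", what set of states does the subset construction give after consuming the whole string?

{l, m, n, o}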